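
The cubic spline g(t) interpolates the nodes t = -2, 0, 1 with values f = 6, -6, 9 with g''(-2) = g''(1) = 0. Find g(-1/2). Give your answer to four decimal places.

-7.5938

With σ_i denoting the second derivative at x_i, h_i = 2, 1, and Δ_i = (y_(i+1) − y_i)/h_i = -6, 15:
  2·σ_0 + 6·σ_1 + 1·σ_2 = 6(Δ_1 - Δ_0) = 126
Natural end conditions: σ_0 = σ_2 = 0.
Forward elimination and back-substitution give σ_0 = 0, σ_1 = 21, σ_2 = 0.
On [-2, 0], g(t) = 6 - 13·(t + 2) + 0·(t + 2)² + 7/4·(t + 2)³.
With (t + 2) = 3/2: g(-1/2) = -243/32.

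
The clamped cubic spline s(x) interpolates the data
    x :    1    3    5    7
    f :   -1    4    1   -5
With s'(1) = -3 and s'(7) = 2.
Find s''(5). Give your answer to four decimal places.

With M_i denoting the second derivative at x_i, h_i = 2, 2, 2, and Δ_i = (y_(i+1) − y_i)/h_i = 5/2, -3/2, -3:
  2·M_0 + 8·M_1 + 2·M_2 = 6(Δ_1 - Δ_0) = -24
  2·M_1 + 8·M_2 + 2·M_3 = 6(Δ_2 - Δ_1) = -9
Clamped end conditions give two more equations: 2h_0·M_0 + h_0·M_1 = 6(Δ_0 - s'(1)) = 33 and h_2·M_2 + 2h_2·M_3 = 6(s'(7) - Δ_2) = 30.
Forward elimination and back-substitution give M_0 = 163/15, M_1 = -157/30, M_2 = -29/15, M_3 = 127/15.

-1.9333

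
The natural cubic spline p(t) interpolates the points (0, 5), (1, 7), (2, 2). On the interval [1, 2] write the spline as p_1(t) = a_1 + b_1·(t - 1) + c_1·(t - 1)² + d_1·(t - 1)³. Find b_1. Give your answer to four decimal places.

-1.5000

Write M_i for p''(x_i). With h_i = 1, 1 and divided differences Δ_i = 2, -5, the continuity of p' gives the tridiagonal system
  1·M_0 + 4·M_1 + 1·M_2 = 6(Δ_1 - Δ_0) = -42
Natural end conditions: M_0 = M_2 = 0.
Hence M_0 = 0, M_1 = -21/2, M_2 = 0.
On [1, 2], with p_1(t) = a_1 + b_1·(t - 1) + c_1·(t - 1)² + d_1·(t - 1)³: c_1 = M_1/2 = -21/4, d_1 = (M_2 - M_1)/(6h_1) = 7/4, b_1 = Δ_1 - h_1(2M_1 + M_2)/6 = -3/2.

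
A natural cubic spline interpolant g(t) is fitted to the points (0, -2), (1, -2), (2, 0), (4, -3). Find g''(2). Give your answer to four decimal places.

-4.1739

Put σ_i = g'' at the i-th knot. Here h = (1, 1, 2) and Δ = (0, 2, -3/2), so the interior equations h_(i-1)·σ_(i-1) + 2(h_(i-1)+h_i)·σ_i + h_i·σ_(i+1) = 6(Δ_i − Δ_(i-1)) read
  1·σ_0 + 4·σ_1 + 1·σ_2 = 6(Δ_1 - Δ_0) = 12
  1·σ_1 + 6·σ_2 + 2·σ_3 = 6(Δ_2 - Δ_1) = -21
Natural end conditions: σ_0 = σ_3 = 0.
Forward elimination and back-substitution give σ_0 = 0, σ_1 = 93/23, σ_2 = -96/23, σ_3 = 0.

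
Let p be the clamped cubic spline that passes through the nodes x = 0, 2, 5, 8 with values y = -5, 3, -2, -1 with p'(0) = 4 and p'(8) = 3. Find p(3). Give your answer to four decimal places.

3.0136

Let m_i = p''(x_i). Step sizes h_i = 2, 3, 3; slopes of the chords Δ_i = (y_(i+1) - y_i)/h_i = 4, -5/3, 1/3.
  2·m_0 + 10·m_1 + 3·m_2 = 6(Δ_1 - Δ_0) = -34
  3·m_1 + 12·m_2 + 3·m_3 = 6(Δ_2 - Δ_1) = 12
Clamped end conditions give two more equations: 2h_0·m_0 + h_0·m_1 = 6(Δ_0 - p'(0)) = 0 and h_2·m_2 + 2h_2·m_3 = 6(p'(8) - Δ_2) = 16.
Solving: m_0 = 41/19, m_1 = -82/19, m_2 = 92/57, m_3 = 106/57.
On [2, 5], p(x) = 3 + 35/19·(x - 2) - 41/19·(x - 2)² + 169/513·(x - 2)³.
With (x - 2) = 1: p(3) = 1546/513.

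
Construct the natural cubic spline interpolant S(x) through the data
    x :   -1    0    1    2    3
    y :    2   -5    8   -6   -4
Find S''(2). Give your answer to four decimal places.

39.4286

Write σ_i for S''(x_i). With h_i = 1, 1, 1, 1 and divided differences Δ_i = -7, 13, -14, 2, the continuity of S' gives the tridiagonal system
  1·σ_0 + 4·σ_1 + 1·σ_2 = 6(Δ_1 - Δ_0) = 120
  1·σ_1 + 4·σ_2 + 1·σ_3 = 6(Δ_2 - Δ_1) = -162
  1·σ_2 + 4·σ_3 + 1·σ_4 = 6(Δ_3 - Δ_2) = 96
Natural end conditions: σ_0 = σ_4 = 0.
Forward elimination and back-substitution give σ_0 = 0, σ_1 = 318/7, σ_2 = -432/7, σ_3 = 276/7, σ_4 = 0.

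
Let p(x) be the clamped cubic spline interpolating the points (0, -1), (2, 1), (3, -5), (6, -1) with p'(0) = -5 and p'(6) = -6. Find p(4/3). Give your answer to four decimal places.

With σ_i denoting the second derivative at x_i, h_i = 2, 1, 3, and Δ_i = (y_(i+1) − y_i)/h_i = 1, -6, 4/3:
  2·σ_0 + 6·σ_1 + 1·σ_2 = 6(Δ_1 - Δ_0) = -42
  1·σ_1 + 8·σ_2 + 3·σ_3 = 6(Δ_2 - Δ_1) = 44
Clamped end conditions give two more equations: 2h_0·σ_0 + h_0·σ_1 = 6(Δ_0 - p'(0)) = 36 and h_2·σ_2 + 2h_2·σ_3 = 6(p'(6) - Δ_2) = -44.
Solving: σ_0 = 341/21, σ_1 = -304/21, σ_2 = 260/21, σ_3 = -284/21.
On [0, 2], p(x) = -1 - 5·x + 341/42·x² - 215/84·x³.
With x = 4/3: p(4/3) = 397/567.

0.7002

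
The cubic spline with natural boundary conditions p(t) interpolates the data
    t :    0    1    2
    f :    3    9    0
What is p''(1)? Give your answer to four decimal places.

-22.5000

Let m_i = p''(x_i). Step sizes h_i = 1, 1; slopes of the chords Δ_i = (y_(i+1) - y_i)/h_i = 6, -9.
  1·m_0 + 4·m_1 + 1·m_2 = 6(Δ_1 - Δ_0) = -90
Natural end conditions: m_0 = m_2 = 0.
Solving: m_0 = 0, m_1 = -45/2, m_2 = 0.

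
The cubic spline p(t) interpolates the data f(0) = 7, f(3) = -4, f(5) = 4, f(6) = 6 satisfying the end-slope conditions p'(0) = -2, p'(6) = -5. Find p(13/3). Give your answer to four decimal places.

0.2677

Put m_i = p'' at the i-th knot. Here h = (3, 2, 1) and Δ = (-11/3, 4, 2), so the interior equations h_(i-1)·m_(i-1) + 2(h_(i-1)+h_i)·m_i + h_i·m_(i+1) = 6(Δ_i − Δ_(i-1)) read
  3·m_0 + 10·m_1 + 2·m_2 = 6(Δ_1 - Δ_0) = 46
  2·m_1 + 6·m_2 + 1·m_3 = 6(Δ_2 - Δ_1) = -12
Clamped end conditions give two more equations: 2h_0·m_0 + h_0·m_1 = 6(Δ_0 - p'(0)) = -10 and h_2·m_2 + 2h_2·m_3 = 6(p'(6) - Δ_2) = -42.
Solving the tridiagonal system: m_0 = -90/19, m_1 = 350/57, m_2 = -34/57, m_3 = -1180/57.
On [3, 5], p(t) = -4 + 2/19·(t - 3) + 175/57·(t - 3)² - 32/57·(t - 3)³.
With (t - 3) = 4/3: p(13/3) = 412/1539.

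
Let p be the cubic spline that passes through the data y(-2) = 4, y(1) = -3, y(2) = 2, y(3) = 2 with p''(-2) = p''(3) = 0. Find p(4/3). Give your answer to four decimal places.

-1.2911

With M_i denoting the second derivative at x_i, h_i = 3, 1, 1, and Δ_i = (y_(i+1) − y_i)/h_i = -7/3, 5, 0:
  3·M_0 + 8·M_1 + 1·M_2 = 6(Δ_1 - Δ_0) = 44
  1·M_1 + 4·M_2 + 1·M_3 = 6(Δ_2 - Δ_1) = -30
Natural end conditions: M_0 = M_3 = 0.
Forward elimination and back-substitution give M_0 = 0, M_1 = 206/31, M_2 = -284/31, M_3 = 0.
On [1, 2], p(x) = -3 + 401/93·(x - 1) + 103/31·(x - 1)² - 245/93·(x - 1)³.
With (x - 1) = 1/3: p(4/3) = -3242/2511.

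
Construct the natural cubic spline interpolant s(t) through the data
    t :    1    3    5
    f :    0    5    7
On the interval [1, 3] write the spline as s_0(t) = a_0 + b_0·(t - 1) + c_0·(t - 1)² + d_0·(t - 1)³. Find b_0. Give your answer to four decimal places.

2.8750

With m_i denoting the second derivative at x_i, h_i = 2, 2, and Δ_i = (y_(i+1) − y_i)/h_i = 5/2, 1:
  2·m_0 + 8·m_1 + 2·m_2 = 6(Δ_1 - Δ_0) = -9
Natural end conditions: m_0 = m_2 = 0.
Solving: m_0 = 0, m_1 = -9/8, m_2 = 0.
On [1, 3], with s_0(t) = a_0 + b_0·(t - 1) + c_0·(t - 1)² + d_0·(t - 1)³: c_0 = m_0/2 = 0, d_0 = (m_1 - m_0)/(6h_0) = -3/32, b_0 = Δ_0 - h_0(2m_0 + m_1)/6 = 23/8.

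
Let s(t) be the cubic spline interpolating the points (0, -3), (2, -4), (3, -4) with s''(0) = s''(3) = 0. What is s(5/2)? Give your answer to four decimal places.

With m_i denoting the second derivative at x_i, h_i = 2, 1, and Δ_i = (y_(i+1) − y_i)/h_i = -1/2, 0:
  2·m_0 + 6·m_1 + 1·m_2 = 6(Δ_1 - Δ_0) = 3
Natural end conditions: m_0 = m_2 = 0.
Hence m_0 = 0, m_1 = 1/2, m_2 = 0.
On [2, 3], s(t) = -4 - 1/6·(t - 2) + 1/4·(t - 2)² - 1/12·(t - 2)³.
With (t - 2) = 1/2: s(5/2) = -129/32.

-4.0313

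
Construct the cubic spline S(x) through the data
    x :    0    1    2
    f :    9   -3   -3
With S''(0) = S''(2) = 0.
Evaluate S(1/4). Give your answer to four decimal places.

5.2969

With M_i denoting the second derivative at x_i, h_i = 1, 1, and Δ_i = (y_(i+1) − y_i)/h_i = -12, 0:
  1·M_0 + 4·M_1 + 1·M_2 = 6(Δ_1 - Δ_0) = 72
Natural end conditions: M_0 = M_2 = 0.
Solving: M_0 = 0, M_1 = 18, M_2 = 0.
On [0, 1], S(x) = 9 - 15·x + 0·x² + 3·x³.
With x = 1/4: S(1/4) = 339/64.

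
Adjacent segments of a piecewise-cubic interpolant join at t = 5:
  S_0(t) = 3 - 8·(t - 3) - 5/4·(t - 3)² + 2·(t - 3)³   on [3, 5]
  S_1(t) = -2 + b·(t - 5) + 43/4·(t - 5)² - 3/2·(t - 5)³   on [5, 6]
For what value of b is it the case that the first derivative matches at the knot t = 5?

11

S_0'(t) = -8 - 5/2·(t - 3) + 6·(t - 3)², so S_0'(5) = 11. On the right, S_1'(5) = b, so b = 11.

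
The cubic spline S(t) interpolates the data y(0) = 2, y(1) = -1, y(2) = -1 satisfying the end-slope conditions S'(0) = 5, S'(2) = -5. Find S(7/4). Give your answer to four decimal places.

With m_i denoting the second derivative at x_i, h_i = 1, 1, and Δ_i = (y_(i+1) − y_i)/h_i = -3, 0:
  1·m_0 + 4·m_1 + 1·m_2 = 6(Δ_1 - Δ_0) = 18
Clamped end conditions give two more equations: 2h_0·m_0 + h_0·m_1 = 6(Δ_0 - S'(0)) = -48 and h_1·m_1 + 2h_1·m_2 = 6(S'(2) - Δ_1) = -30.
Hence m_0 = -67/2, m_1 = 19, m_2 = -49/2.
On [1, 2], S(t) = -1 - 9/4·(t - 1) + 19/2·(t - 1)² - 29/4·(t - 1)³.
With (t - 1) = 3/4: S(7/4) = -103/256.

-0.4023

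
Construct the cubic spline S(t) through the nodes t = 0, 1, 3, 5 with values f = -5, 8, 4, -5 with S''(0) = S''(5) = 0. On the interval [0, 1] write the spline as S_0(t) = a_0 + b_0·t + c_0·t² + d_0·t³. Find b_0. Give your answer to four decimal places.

Write M_i for S''(x_i). With h_i = 1, 2, 2 and divided differences Δ_i = 13, -2, -9/2, the continuity of S' gives the tridiagonal system
  1·M_0 + 6·M_1 + 2·M_2 = 6(Δ_1 - Δ_0) = -90
  2·M_1 + 8·M_2 + 2·M_3 = 6(Δ_2 - Δ_1) = -15
Natural end conditions: M_0 = M_3 = 0.
Solving: M_0 = 0, M_1 = -345/22, M_2 = 45/22, M_3 = 0.
On [0, 1], with S_0(t) = a_0 + b_0·t + c_0·t² + d_0·t³: c_0 = M_0/2 = 0, d_0 = (M_1 - M_0)/(6h_0) = -115/44, b_0 = Δ_0 - h_0(2M_0 + M_1)/6 = 687/44.

15.6136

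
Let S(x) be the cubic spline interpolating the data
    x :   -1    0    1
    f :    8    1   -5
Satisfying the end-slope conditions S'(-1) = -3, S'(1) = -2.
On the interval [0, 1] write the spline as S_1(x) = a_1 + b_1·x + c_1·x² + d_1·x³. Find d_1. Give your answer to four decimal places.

1.5000

With m_i denoting the second derivative at x_i, h_i = 1, 1, and Δ_i = (y_(i+1) − y_i)/h_i = -7, -6:
  1·m_0 + 4·m_1 + 1·m_2 = 6(Δ_1 - Δ_0) = 6
Clamped end conditions give two more equations: 2h_0·m_0 + h_0·m_1 = 6(Δ_0 - S'(-1)) = -24 and h_1·m_1 + 2h_1·m_2 = 6(S'(1) - Δ_1) = 24.
Hence m_0 = -13, m_1 = 2, m_2 = 11.
On [0, 1], with S_1(x) = a_1 + b_1·x + c_1·x² + d_1·x³: c_1 = m_1/2 = 1, d_1 = (m_2 - m_1)/(6h_1) = 3/2, b_1 = Δ_1 - h_1(2m_1 + m_2)/6 = -17/2.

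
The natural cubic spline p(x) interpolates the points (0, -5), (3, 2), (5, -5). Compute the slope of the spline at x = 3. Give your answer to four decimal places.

With σ_i denoting the second derivative at x_i, h_i = 3, 2, and Δ_i = (y_(i+1) − y_i)/h_i = 7/3, -7/2:
  3·σ_0 + 10·σ_1 + 2·σ_2 = 6(Δ_1 - Δ_0) = -35
Natural end conditions: σ_0 = σ_2 = 0.
Solving the tridiagonal system: σ_0 = 0, σ_1 = -7/2, σ_2 = 0.
On [3, 5], p'(x) = b_1 + 2c_1·(x - 3) + 3d_1·(x - 3)² with b_1 = Δ_1 - h_1(2σ_1 + σ_2)/6 = -7/6, c_1 = σ_1/2 = -7/4, d_1 = (σ_2 - σ_1)/(6h_1) = 7/24. So p'(3) = -7/6.

-1.1667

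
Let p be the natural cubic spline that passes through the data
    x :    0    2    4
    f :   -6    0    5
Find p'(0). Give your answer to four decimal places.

With M_i denoting the second derivative at x_i, h_i = 2, 2, and Δ_i = (y_(i+1) − y_i)/h_i = 3, 5/2:
  2·M_0 + 8·M_1 + 2·M_2 = 6(Δ_1 - Δ_0) = -3
Natural end conditions: M_0 = M_2 = 0.
Forward elimination and back-substitution give M_0 = 0, M_1 = -3/8, M_2 = 0.
On [0, 2], p'(x) = b_0 + 2c_0·x + 3d_0·x² with b_0 = Δ_0 - h_0(2M_0 + M_1)/6 = 25/8, c_0 = M_0/2 = 0, d_0 = (M_1 - M_0)/(6h_0) = -1/32. So p'(0) = 25/8.

3.1250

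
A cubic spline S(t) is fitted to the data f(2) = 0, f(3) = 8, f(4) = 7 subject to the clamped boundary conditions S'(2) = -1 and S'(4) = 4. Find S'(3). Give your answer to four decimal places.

4.5000

Let σ_i = S''(x_i). Step sizes h_i = 1, 1; slopes of the chords Δ_i = (y_(i+1) - y_i)/h_i = 8, -1.
  1·σ_0 + 4·σ_1 + 1·σ_2 = 6(Δ_1 - Δ_0) = -54
Clamped end conditions give two more equations: 2h_0·σ_0 + h_0·σ_1 = 6(Δ_0 - S'(2)) = 54 and h_1·σ_1 + 2h_1·σ_2 = 6(S'(4) - Δ_1) = 30.
Forward elimination and back-substitution give σ_0 = 43, σ_1 = -32, σ_2 = 31.
On [3, 4], S'(t) = b_1 + 2c_1·(t - 3) + 3d_1·(t - 3)² with b_1 = Δ_1 - h_1(2σ_1 + σ_2)/6 = 9/2, c_1 = σ_1/2 = -16, d_1 = (σ_2 - σ_1)/(6h_1) = 21/2. So S'(3) = 9/2.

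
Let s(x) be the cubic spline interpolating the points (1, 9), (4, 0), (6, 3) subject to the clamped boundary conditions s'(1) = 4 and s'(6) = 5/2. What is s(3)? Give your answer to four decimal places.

With m_i denoting the second derivative at x_i, h_i = 3, 2, and Δ_i = (y_(i+1) − y_i)/h_i = -3, 3/2:
  3·m_0 + 10·m_1 + 2·m_2 = 6(Δ_1 - Δ_0) = 27
Clamped end conditions give two more equations: 2h_0·m_0 + h_0·m_1 = 6(Δ_0 - s'(1)) = -42 and h_1·m_1 + 2h_1·m_2 = 6(s'(6) - Δ_1) = 6.
Forward elimination and back-substitution give m_0 = -10, m_1 = 6, m_2 = -3/2.
On [1, 4], s(x) = 9 + 4·(x - 1) - 5·(x - 1)² + 8/9·(x - 1)³.
With (x - 1) = 2: s(3) = 37/9.

4.1111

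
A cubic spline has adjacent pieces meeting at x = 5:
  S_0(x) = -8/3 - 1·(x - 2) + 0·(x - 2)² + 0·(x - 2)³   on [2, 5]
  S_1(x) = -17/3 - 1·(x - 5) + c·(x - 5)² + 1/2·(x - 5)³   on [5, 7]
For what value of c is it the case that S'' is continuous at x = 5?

S_0''(x) = 0 + 0·(x - 2), so S_0''(5) = 0. On the right, S_1''(5) = 2c, so c = 0.

0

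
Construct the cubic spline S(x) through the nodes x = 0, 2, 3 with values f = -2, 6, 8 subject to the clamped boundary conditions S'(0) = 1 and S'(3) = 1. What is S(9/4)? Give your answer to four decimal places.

Put m_i = S'' at the i-th knot. Here h = (2, 1) and Δ = (4, 2), so the interior equations h_(i-1)·m_(i-1) + 2(h_(i-1)+h_i)·m_i + h_i·m_(i+1) = 6(Δ_i − Δ_(i-1)) read
  2·m_0 + 6·m_1 + 1·m_2 = 6(Δ_1 - Δ_0) = -12
Clamped end conditions give two more equations: 2h_0·m_0 + h_0·m_1 = 6(Δ_0 - S'(0)) = 18 and h_1·m_1 + 2h_1·m_2 = 6(S'(3) - Δ_1) = -6.
Solving: m_0 = 13/2, m_1 = -4, m_2 = -1.
On [2, 3], S(x) = 6 + 7/2·(x - 2) - 2·(x - 2)² + 1/2·(x - 2)³.
With (x - 2) = 1/4: S(9/4) = 865/128.

6.7578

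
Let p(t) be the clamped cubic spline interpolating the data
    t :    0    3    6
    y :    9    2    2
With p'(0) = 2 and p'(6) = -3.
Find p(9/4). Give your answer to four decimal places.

4.0078

Write m_i for p''(x_i). With h_i = 3, 3 and divided differences Δ_i = -7/3, 0, the continuity of p' gives the tridiagonal system
  3·m_0 + 12·m_1 + 3·m_2 = 6(Δ_1 - Δ_0) = 14
Clamped end conditions give two more equations: 2h_0·m_0 + h_0·m_1 = 6(Δ_0 - p'(0)) = -26 and h_1·m_1 + 2h_1·m_2 = 6(p'(6) - Δ_1) = -18.
Solving the tridiagonal system: m_0 = -19/3, m_1 = 4, m_2 = -5.
On [0, 3], p(t) = 9 + 2·t - 19/6·t² + 31/54·t³.
With t = 9/4: p(9/4) = 513/128.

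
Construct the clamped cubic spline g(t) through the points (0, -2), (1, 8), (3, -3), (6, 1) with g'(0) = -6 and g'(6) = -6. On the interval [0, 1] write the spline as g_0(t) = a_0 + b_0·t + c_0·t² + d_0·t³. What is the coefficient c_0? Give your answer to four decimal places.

Write σ_i for g''(x_i). With h_i = 1, 2, 3 and divided differences Δ_i = 10, -11/2, 4/3, the continuity of g' gives the tridiagonal system
  1·σ_0 + 6·σ_1 + 2·σ_2 = 6(Δ_1 - Δ_0) = -93
  2·σ_1 + 10·σ_2 + 3·σ_3 = 6(Δ_2 - Δ_1) = 41
Clamped end conditions give two more equations: 2h_0·σ_0 + h_0·σ_1 = 6(Δ_0 - g'(0)) = 96 and h_2·σ_2 + 2h_2·σ_3 = 6(g'(6) - Δ_2) = -44.
Hence σ_0 = 3619/57, σ_1 = -1766/57, σ_2 = 838/57, σ_3 = -279/19.
On [0, 1], with g_0(t) = a_0 + b_0·t + c_0·t² + d_0·t³: c_0 = σ_0/2 = 3619/114, d_0 = (σ_1 - σ_0)/(6h_0) = -1795/114, b_0 = Δ_0 - h_0(2σ_0 + σ_1)/6 = -6.

31.7456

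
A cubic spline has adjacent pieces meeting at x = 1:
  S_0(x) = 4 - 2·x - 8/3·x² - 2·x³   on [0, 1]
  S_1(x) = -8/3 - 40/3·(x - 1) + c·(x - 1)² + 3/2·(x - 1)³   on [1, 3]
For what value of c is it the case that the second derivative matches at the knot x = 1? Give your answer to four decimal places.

-8.6667

S_0''(x) = -16/3 - 12·x, so S_0''(1) = -52/3. On the right, S_1''(1) = 2c, so c = -26/3.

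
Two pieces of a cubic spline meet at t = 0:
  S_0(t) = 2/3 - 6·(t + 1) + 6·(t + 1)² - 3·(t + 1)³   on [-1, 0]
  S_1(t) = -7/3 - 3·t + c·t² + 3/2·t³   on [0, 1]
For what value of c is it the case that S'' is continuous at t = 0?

-3

S_0''(t) = 12 - 18·(t + 1), so S_0''(0) = -6. On the right, S_1''(0) = 2c, so c = -3.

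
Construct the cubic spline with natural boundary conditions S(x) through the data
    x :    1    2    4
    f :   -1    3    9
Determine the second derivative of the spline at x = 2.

-1

Write m_i for S''(x_i). With h_i = 1, 2 and divided differences Δ_i = 4, 3, the continuity of S' gives the tridiagonal system
  1·m_0 + 6·m_1 + 2·m_2 = 6(Δ_1 - Δ_0) = -6
Natural end conditions: m_0 = m_2 = 0.
Solving the tridiagonal system: m_0 = 0, m_1 = -1, m_2 = 0.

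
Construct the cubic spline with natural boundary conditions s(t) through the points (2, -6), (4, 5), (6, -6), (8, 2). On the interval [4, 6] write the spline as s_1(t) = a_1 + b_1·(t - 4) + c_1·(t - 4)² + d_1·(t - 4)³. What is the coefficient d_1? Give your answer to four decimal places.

Write M_i for s''(x_i). With h_i = 2, 2, 2 and divided differences Δ_i = 11/2, -11/2, 4, the continuity of s' gives the tridiagonal system
  2·M_0 + 8·M_1 + 2·M_2 = 6(Δ_1 - Δ_0) = -66
  2·M_1 + 8·M_2 + 2·M_3 = 6(Δ_2 - Δ_1) = 57
Natural end conditions: M_0 = M_3 = 0.
Solving: M_0 = 0, M_1 = -107/10, M_2 = 49/5, M_3 = 0.
On [4, 6], with s_1(t) = a_1 + b_1·(t - 4) + c_1·(t - 4)² + d_1·(t - 4)³: c_1 = M_1/2 = -107/20, d_1 = (M_2 - M_1)/(6h_1) = 41/24, b_1 = Δ_1 - h_1(2M_1 + M_2)/6 = -49/30.

1.7083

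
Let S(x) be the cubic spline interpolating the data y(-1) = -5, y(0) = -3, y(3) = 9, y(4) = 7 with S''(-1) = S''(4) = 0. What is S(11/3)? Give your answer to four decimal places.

With σ_i denoting the second derivative at x_i, h_i = 1, 3, 1, and Δ_i = (y_(i+1) − y_i)/h_i = 2, 4, -2:
  1·σ_0 + 8·σ_1 + 3·σ_2 = 6(Δ_1 - Δ_0) = 12
  3·σ_1 + 8·σ_2 + 1·σ_3 = 6(Δ_2 - Δ_1) = -36
Natural end conditions: σ_0 = σ_3 = 0.
Hence σ_0 = 0, σ_1 = 204/55, σ_2 = -324/55, σ_3 = 0.
On [3, 4], S(x) = 9 - 2/55·(x - 3) - 162/55·(x - 3)² + 54/55·(x - 3)³.
With (x - 3) = 2/3: S(11/3) = 1313/165.

7.9576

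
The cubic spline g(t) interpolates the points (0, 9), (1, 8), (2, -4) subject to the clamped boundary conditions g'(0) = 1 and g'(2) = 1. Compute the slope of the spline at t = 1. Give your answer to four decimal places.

Put m_i = g'' at the i-th knot. Here h = (1, 1) and Δ = (-1, -12), so the interior equations h_(i-1)·m_(i-1) + 2(h_(i-1)+h_i)·m_i + h_i·m_(i+1) = 6(Δ_i − Δ_(i-1)) read
  1·m_0 + 4·m_1 + 1·m_2 = 6(Δ_1 - Δ_0) = -66
Clamped end conditions give two more equations: 2h_0·m_0 + h_0·m_1 = 6(Δ_0 - g'(0)) = -12 and h_1·m_1 + 2h_1·m_2 = 6(g'(2) - Δ_1) = 78.
Hence m_0 = 21/2, m_1 = -33, m_2 = 111/2.
On [1, 2], g'(t) = b_1 + 2c_1·(t - 1) + 3d_1·(t - 1)² with b_1 = Δ_1 - h_1(2m_1 + m_2)/6 = -41/4, c_1 = m_1/2 = -33/2, d_1 = (m_2 - m_1)/(6h_1) = 59/4. So g'(1) = -41/4.

-10.2500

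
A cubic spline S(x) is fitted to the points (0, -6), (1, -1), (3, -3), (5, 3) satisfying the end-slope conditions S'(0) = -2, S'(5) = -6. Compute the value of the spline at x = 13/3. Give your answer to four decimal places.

3.4863

Write m_i for S''(x_i). With h_i = 1, 2, 2 and divided differences Δ_i = 5, -1, 3, the continuity of S' gives the tridiagonal system
  1·m_0 + 6·m_1 + 2·m_2 = 6(Δ_1 - Δ_0) = -36
  2·m_1 + 8·m_2 + 2·m_3 = 6(Δ_2 - Δ_1) = 24
Clamped end conditions give two more equations: 2h_0·m_0 + h_0·m_1 = 6(Δ_0 - S'(0)) = 42 and h_2·m_2 + 2h_2·m_3 = 6(S'(5) - Δ_2) = -54.
Hence m_0 = 650/23, m_1 = -334/23, m_2 = 263/23, m_3 = -442/23.
On [3, 5], S(x) = -3 + 41/23·(x - 3) + 263/46·(x - 3)² - 235/92·(x - 3)³.
With (x - 3) = 4/3: S(13/3) = 2165/621.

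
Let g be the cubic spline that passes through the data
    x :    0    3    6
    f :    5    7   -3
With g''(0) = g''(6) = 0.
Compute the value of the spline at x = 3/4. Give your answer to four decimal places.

6.2031

With M_i denoting the second derivative at x_i, h_i = 3, 3, and Δ_i = (y_(i+1) − y_i)/h_i = 2/3, -10/3:
  3·M_0 + 12·M_1 + 3·M_2 = 6(Δ_1 - Δ_0) = -24
Natural end conditions: M_0 = M_2 = 0.
Solving the tridiagonal system: M_0 = 0, M_1 = -2, M_2 = 0.
On [0, 3], g(x) = 5 + 5/3·x + 0·x² - 1/9·x³.
With x = 3/4: g(3/4) = 397/64.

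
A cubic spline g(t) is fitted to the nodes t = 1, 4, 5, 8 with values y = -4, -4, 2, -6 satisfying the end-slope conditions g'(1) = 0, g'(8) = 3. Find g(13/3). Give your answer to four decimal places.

-1.8734

Let M_i = g''(x_i). Step sizes h_i = 3, 1, 3; slopes of the chords Δ_i = (y_(i+1) - y_i)/h_i = 0, 6, -8/3.
  3·M_0 + 8·M_1 + 1·M_2 = 6(Δ_1 - Δ_0) = 36
  1·M_1 + 8·M_2 + 3·M_3 = 6(Δ_2 - Δ_1) = -52
Clamped end conditions give two more equations: 2h_0·M_0 + h_0·M_1 = 6(Δ_0 - g'(1)) = 0 and h_2·M_2 + 2h_2·M_3 = 6(g'(8) - Δ_2) = 34.
Hence M_0 = -202/55, M_1 = 404/55, M_2 = -646/55, M_3 = 1904/165.
On [4, 5], g(t) = -4 + 303/55·(t - 4) + 202/55·(t - 4)² - 35/11·(t - 4)³.
With (t - 4) = 1/3: g(13/3) = -2782/1485.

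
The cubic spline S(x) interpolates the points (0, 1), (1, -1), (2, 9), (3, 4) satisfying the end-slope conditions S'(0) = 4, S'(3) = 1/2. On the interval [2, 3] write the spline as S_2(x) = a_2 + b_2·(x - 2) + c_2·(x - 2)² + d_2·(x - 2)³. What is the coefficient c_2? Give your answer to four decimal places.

Put M_i = S'' at the i-th knot. Here h = (1, 1, 1) and Δ = (-2, 10, -5), so the interior equations h_(i-1)·M_(i-1) + 2(h_(i-1)+h_i)·M_i + h_i·M_(i+1) = 6(Δ_i − Δ_(i-1)) read
  1·M_0 + 4·M_1 + 1·M_2 = 6(Δ_1 - Δ_0) = 72
  1·M_1 + 4·M_2 + 1·M_3 = 6(Δ_2 - Δ_1) = -90
Clamped end conditions give two more equations: 2h_0·M_0 + h_0·M_1 = 6(Δ_0 - S'(0)) = -36 and h_2·M_2 + 2h_2·M_3 = 6(S'(3) - Δ_2) = 33.
Forward elimination and back-substitution give M_0 = -551/15, M_1 = 562/15, M_2 = -617/15, M_3 = 556/15.
On [2, 3], with S_2(x) = a_2 + b_2·(x - 2) + c_2·(x - 2)² + d_2·(x - 2)³: c_2 = M_2/2 = -617/30, d_2 = (M_3 - M_2)/(6h_2) = 391/30, b_2 = Δ_2 - h_2(2M_2 + M_3)/6 = 38/15.

-20.5667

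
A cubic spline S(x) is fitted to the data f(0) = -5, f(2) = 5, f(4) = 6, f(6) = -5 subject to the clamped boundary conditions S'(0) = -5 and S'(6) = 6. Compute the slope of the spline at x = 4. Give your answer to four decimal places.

-7.0333

Write σ_i for S''(x_i). With h_i = 2, 2, 2 and divided differences Δ_i = 5, 1/2, -11/2, the continuity of S' gives the tridiagonal system
  2·σ_0 + 8·σ_1 + 2·σ_2 = 6(Δ_1 - Δ_0) = -27
  2·σ_1 + 8·σ_2 + 2·σ_3 = 6(Δ_2 - Δ_1) = -36
Clamped end conditions give two more equations: 2h_0·σ_0 + h_0·σ_1 = 6(Δ_0 - S'(0)) = 60 and h_2·σ_2 + 2h_2·σ_3 = 6(S'(6) - Δ_2) = 69.
Solving the tridiagonal system: σ_0 = 268/15, σ_1 = -86/15, σ_2 = -253/30, σ_3 = 322/15.
On [4, 6], S'(x) = b_2 + 2c_2·(x - 4) + 3d_2·(x - 4)² with b_2 = Δ_2 - h_2(2σ_2 + σ_3)/6 = -211/30, c_2 = σ_2/2 = -253/60, d_2 = (σ_3 - σ_2)/(6h_2) = 299/120. So S'(4) = -211/30.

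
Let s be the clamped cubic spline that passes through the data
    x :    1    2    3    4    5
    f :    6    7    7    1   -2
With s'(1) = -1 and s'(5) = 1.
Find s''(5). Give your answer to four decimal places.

Put M_i = s'' at the i-th knot. Here h = (1, 1, 1, 1) and Δ = (1, 0, -6, -3), so the interior equations h_(i-1)·M_(i-1) + 2(h_(i-1)+h_i)·M_i + h_i·M_(i+1) = 6(Δ_i − Δ_(i-1)) read
  1·M_0 + 4·M_1 + 1·M_2 = 6(Δ_1 - Δ_0) = -6
  1·M_1 + 4·M_2 + 1·M_3 = 6(Δ_2 - Δ_1) = -36
  1·M_2 + 4·M_3 + 1·M_4 = 6(Δ_3 - Δ_2) = 18
Clamped end conditions give two more equations: 2h_0·M_0 + h_0·M_1 = 6(Δ_0 - s'(1)) = 12 and h_3·M_3 + 2h_3·M_4 = 6(s'(5) - Δ_3) = 24.
Forward elimination and back-substitution give M_0 = 44/7, M_1 = -4/7, M_2 = -10, M_3 = 32/7, M_4 = 68/7.

9.7143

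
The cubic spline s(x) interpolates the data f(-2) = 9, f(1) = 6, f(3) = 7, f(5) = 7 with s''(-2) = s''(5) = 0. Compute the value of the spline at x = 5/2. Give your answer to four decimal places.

Let σ_i = s''(x_i). Step sizes h_i = 3, 2, 2; slopes of the chords Δ_i = (y_(i+1) - y_i)/h_i = -1, 1/2, 0.
  3·σ_0 + 10·σ_1 + 2·σ_2 = 6(Δ_1 - Δ_0) = 9
  2·σ_1 + 8·σ_2 + 2·σ_3 = 6(Δ_2 - Δ_1) = -3
Natural end conditions: σ_0 = σ_3 = 0.
Forward elimination and back-substitution give σ_0 = 0, σ_1 = 39/38, σ_2 = -12/19, σ_3 = 0.
On [1, 3], s(x) = 6 + 1/38·(x - 1) + 39/76·(x - 1)² - 21/152·(x - 1)³.
With (x - 1) = 3/2: s(5/2) = 8181/1216.

6.7278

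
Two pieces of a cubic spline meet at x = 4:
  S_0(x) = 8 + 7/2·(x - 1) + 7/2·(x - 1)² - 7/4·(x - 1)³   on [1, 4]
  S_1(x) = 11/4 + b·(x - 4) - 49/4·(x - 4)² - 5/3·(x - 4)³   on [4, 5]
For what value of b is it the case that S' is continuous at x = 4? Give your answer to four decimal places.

S_0'(x) = 7/2 + 7·(x - 1) - 21/4·(x - 1)², so S_0'(4) = -91/4. On the right, S_1'(4) = b, so b = -91/4.

-22.7500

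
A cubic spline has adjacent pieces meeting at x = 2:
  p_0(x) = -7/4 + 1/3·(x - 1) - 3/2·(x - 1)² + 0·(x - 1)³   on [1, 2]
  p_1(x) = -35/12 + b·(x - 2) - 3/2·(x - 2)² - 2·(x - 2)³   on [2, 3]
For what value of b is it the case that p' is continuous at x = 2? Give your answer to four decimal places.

-2.6667

p_0'(x) = 1/3 - 3·(x - 1) + 0·(x - 1)², so p_0'(2) = -8/3. On the right, p_1'(2) = b, so b = -8/3.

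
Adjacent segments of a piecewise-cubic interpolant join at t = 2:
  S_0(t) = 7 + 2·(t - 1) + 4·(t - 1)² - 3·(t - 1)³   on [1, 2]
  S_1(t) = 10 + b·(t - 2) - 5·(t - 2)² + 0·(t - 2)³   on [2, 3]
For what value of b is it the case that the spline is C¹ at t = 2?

1

S_0'(t) = 2 + 8·(t - 1) - 9·(t - 1)², so S_0'(2) = 1. On the right, S_1'(2) = b, so b = 1.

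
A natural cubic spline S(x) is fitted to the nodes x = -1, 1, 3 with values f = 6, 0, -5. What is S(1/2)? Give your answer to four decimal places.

1.4180

Put σ_i = S'' at the i-th knot. Here h = (2, 2) and Δ = (-3, -5/2), so the interior equations h_(i-1)·σ_(i-1) + 2(h_(i-1)+h_i)·σ_i + h_i·σ_(i+1) = 6(Δ_i − Δ_(i-1)) read
  2·σ_0 + 8·σ_1 + 2·σ_2 = 6(Δ_1 - Δ_0) = 3
Natural end conditions: σ_0 = σ_2 = 0.
Solving: σ_0 = 0, σ_1 = 3/8, σ_2 = 0.
On [-1, 1], S(x) = 6 - 25/8·(x + 1) + 0·(x + 1)² + 1/32·(x + 1)³.
With (x + 1) = 3/2: S(1/2) = 363/256.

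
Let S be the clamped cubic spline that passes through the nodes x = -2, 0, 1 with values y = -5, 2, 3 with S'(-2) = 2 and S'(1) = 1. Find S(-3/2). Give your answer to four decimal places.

-3.5391

Write M_i for S''(x_i). With h_i = 2, 1 and divided differences Δ_i = 7/2, 1, the continuity of S' gives the tridiagonal system
  2·M_0 + 6·M_1 + 1·M_2 = 6(Δ_1 - Δ_0) = -15
Clamped end conditions give two more equations: 2h_0·M_0 + h_0·M_1 = 6(Δ_0 - S'(-2)) = 9 and h_1·M_1 + 2h_1·M_2 = 6(S'(1) - Δ_1) = 0.
Forward elimination and back-substitution give M_0 = 53/12, M_1 = -13/3, M_2 = 13/6.
On [-2, 0], S(x) = -5 + 2·(x + 2) + 53/24·(x + 2)² - 35/48·(x + 2)³.
With (x + 2) = 1/2: S(-3/2) = -453/128.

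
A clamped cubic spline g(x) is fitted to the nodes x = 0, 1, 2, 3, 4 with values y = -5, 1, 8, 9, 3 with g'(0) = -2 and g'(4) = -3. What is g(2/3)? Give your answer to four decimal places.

-2.0450

Let σ_i = g''(x_i). Step sizes h_i = 1, 1, 1, 1; slopes of the chords Δ_i = (y_(i+1) - y_i)/h_i = 6, 7, 1, -6.
  1·σ_0 + 4·σ_1 + 1·σ_2 = 6(Δ_1 - Δ_0) = 6
  1·σ_1 + 4·σ_2 + 1·σ_3 = 6(Δ_2 - Δ_1) = -36
  1·σ_2 + 4·σ_3 + 1·σ_4 = 6(Δ_3 - Δ_2) = -42
Clamped end conditions give two more equations: 2h_0·σ_0 + h_0·σ_1 = 6(Δ_0 - g'(0)) = 48 and h_3·σ_3 + 2h_3·σ_4 = 6(g'(4) - Δ_3) = 18.
Hence σ_0 = 725/28, σ_1 = -53/14, σ_2 = -19/4, σ_3 = -185/14, σ_4 = 437/28.
On [0, 1], g(x) = -5 - 2·x + 725/56·x² - 277/56·x³.
With x = 2/3: g(2/3) = -773/378.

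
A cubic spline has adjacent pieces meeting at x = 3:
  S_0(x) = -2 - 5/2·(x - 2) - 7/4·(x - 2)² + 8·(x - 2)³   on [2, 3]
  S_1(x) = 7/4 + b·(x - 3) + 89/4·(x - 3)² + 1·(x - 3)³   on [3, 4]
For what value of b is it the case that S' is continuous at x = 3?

18

S_0'(x) = -5/2 - 7/2·(x - 2) + 24·(x - 2)², so S_0'(3) = 18. On the right, S_1'(3) = b, so b = 18.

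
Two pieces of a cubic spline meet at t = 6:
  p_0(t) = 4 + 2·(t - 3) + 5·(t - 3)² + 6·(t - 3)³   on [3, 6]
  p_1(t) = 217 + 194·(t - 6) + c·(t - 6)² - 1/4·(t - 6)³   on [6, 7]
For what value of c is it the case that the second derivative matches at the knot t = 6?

59

p_0''(t) = 10 + 36·(t - 3), so p_0''(6) = 118. On the right, p_1''(6) = 2c, so c = 59.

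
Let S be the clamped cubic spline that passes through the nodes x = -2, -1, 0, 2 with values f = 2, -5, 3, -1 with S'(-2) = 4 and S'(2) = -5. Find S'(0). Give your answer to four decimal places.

Write M_i for S''(x_i). With h_i = 1, 1, 2 and divided differences Δ_i = -7, 8, -2, the continuity of S' gives the tridiagonal system
  1·M_0 + 4·M_1 + 1·M_2 = 6(Δ_1 - Δ_0) = 90
  1·M_1 + 6·M_2 + 2·M_3 = 6(Δ_2 - Δ_1) = -60
Clamped end conditions give two more equations: 2h_0·M_0 + h_0·M_1 = 6(Δ_0 - S'(-2)) = -66 and h_2·M_2 + 2h_2·M_3 = 6(S'(2) - Δ_2) = -18.
Solving the tridiagonal system: M_0 = -585/11, M_1 = 444/11, M_2 = -201/11, M_3 = 51/11.
On [0, 2], S'(x) = b_2 + 2c_2·x + 3d_2·x² with b_2 = Δ_2 - h_2(2M_2 + M_3)/6 = 95/11, c_2 = M_2/2 = -201/22, d_2 = (M_3 - M_2)/(6h_2) = 21/11. So S'(0) = 95/11.

8.6364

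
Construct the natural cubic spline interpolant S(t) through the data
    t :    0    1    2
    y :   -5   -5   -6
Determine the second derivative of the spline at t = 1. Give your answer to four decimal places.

Put σ_i = S'' at the i-th knot. Here h = (1, 1) and Δ = (0, -1), so the interior equations h_(i-1)·σ_(i-1) + 2(h_(i-1)+h_i)·σ_i + h_i·σ_(i+1) = 6(Δ_i − Δ_(i-1)) read
  1·σ_0 + 4·σ_1 + 1·σ_2 = 6(Δ_1 - Δ_0) = -6
Natural end conditions: σ_0 = σ_2 = 0.
Hence σ_0 = 0, σ_1 = -3/2, σ_2 = 0.

-1.5000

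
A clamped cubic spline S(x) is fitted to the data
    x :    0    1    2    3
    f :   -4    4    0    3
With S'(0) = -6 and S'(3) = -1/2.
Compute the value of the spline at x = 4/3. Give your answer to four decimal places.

Put M_i = S'' at the i-th knot. Here h = (1, 1, 1) and Δ = (8, -4, 3), so the interior equations h_(i-1)·M_(i-1) + 2(h_(i-1)+h_i)·M_i + h_i·M_(i+1) = 6(Δ_i − Δ_(i-1)) read
  1·M_0 + 4·M_1 + 1·M_2 = 6(Δ_1 - Δ_0) = -72
  1·M_1 + 4·M_2 + 1·M_3 = 6(Δ_2 - Δ_1) = 42
Clamped end conditions give two more equations: 2h_0·M_0 + h_0·M_1 = 6(Δ_0 - S'(0)) = 84 and h_2·M_2 + 2h_2·M_3 = 6(S'(3) - Δ_2) = -21.
Hence M_0 = 931/15, M_1 = -602/15, M_2 = 397/15, M_3 = -356/15.
On [1, 2], S(x) = 4 + 149/30·(x - 1) - 301/15·(x - 1)² + 111/10·(x - 1)³.
With (x - 1) = 1/3: S(4/3) = 518/135.

3.8370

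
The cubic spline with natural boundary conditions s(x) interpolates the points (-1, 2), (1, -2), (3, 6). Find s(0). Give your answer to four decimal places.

With M_i denoting the second derivative at x_i, h_i = 2, 2, and Δ_i = (y_(i+1) − y_i)/h_i = -2, 4:
  2·M_0 + 8·M_1 + 2·M_2 = 6(Δ_1 - Δ_0) = 36
Natural end conditions: M_0 = M_2 = 0.
Solving: M_0 = 0, M_1 = 9/2, M_2 = 0.
On [-1, 1], s(x) = 2 - 7/2·(x + 1) + 0·(x + 1)² + 3/8·(x + 1)³.
With (x + 1) = 1: s(0) = -9/8.

-1.1250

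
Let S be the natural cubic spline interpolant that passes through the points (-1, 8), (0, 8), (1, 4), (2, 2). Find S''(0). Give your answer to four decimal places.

With m_i denoting the second derivative at x_i, h_i = 1, 1, 1, and Δ_i = (y_(i+1) − y_i)/h_i = 0, -4, -2:
  1·m_0 + 4·m_1 + 1·m_2 = 6(Δ_1 - Δ_0) = -24
  1·m_1 + 4·m_2 + 1·m_3 = 6(Δ_2 - Δ_1) = 12
Natural end conditions: m_0 = m_3 = 0.
Forward elimination and back-substitution give m_0 = 0, m_1 = -36/5, m_2 = 24/5, m_3 = 0.

-7.2000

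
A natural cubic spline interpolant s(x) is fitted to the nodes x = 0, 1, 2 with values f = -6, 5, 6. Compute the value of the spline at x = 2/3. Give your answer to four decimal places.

2.2593

Write σ_i for s''(x_i). With h_i = 1, 1 and divided differences Δ_i = 11, 1, the continuity of s' gives the tridiagonal system
  1·σ_0 + 4·σ_1 + 1·σ_2 = 6(Δ_1 - Δ_0) = -60
Natural end conditions: σ_0 = σ_2 = 0.
Forward elimination and back-substitution give σ_0 = 0, σ_1 = -15, σ_2 = 0.
On [0, 1], s(x) = -6 + 27/2·x + 0·x² - 5/2·x³.
With x = 2/3: s(2/3) = 61/27.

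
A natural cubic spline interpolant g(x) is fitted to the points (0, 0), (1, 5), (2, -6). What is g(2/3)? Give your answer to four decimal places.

Let M_i = g''(x_i). Step sizes h_i = 1, 1; slopes of the chords Δ_i = (y_(i+1) - y_i)/h_i = 5, -11.
  1·M_0 + 4·M_1 + 1·M_2 = 6(Δ_1 - Δ_0) = -96
Natural end conditions: M_0 = M_2 = 0.
Solving the tridiagonal system: M_0 = 0, M_1 = -24, M_2 = 0.
On [0, 1], g(x) = 0 + 9·x + 0·x² - 4·x³.
With x = 2/3: g(2/3) = 130/27.

4.8148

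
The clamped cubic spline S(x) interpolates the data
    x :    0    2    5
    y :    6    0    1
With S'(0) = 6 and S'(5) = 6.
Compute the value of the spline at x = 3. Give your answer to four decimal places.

-3.5185

With σ_i denoting the second derivative at x_i, h_i = 2, 3, and Δ_i = (y_(i+1) − y_i)/h_i = -3, 1/3:
  2·σ_0 + 10·σ_1 + 3·σ_2 = 6(Δ_1 - Δ_0) = 20
Clamped end conditions give two more equations: 2h_0·σ_0 + h_0·σ_1 = 6(Δ_0 - S'(0)) = -54 and h_1·σ_1 + 2h_1·σ_2 = 6(S'(5) - Δ_1) = 34.
Hence σ_0 = -31/2, σ_1 = 4, σ_2 = 11/3.
On [2, 5], S(x) = 0 - 11/2·(x - 2) + 2·(x - 2)² - 1/54·(x - 2)³.
With (x - 2) = 1: S(3) = -95/27.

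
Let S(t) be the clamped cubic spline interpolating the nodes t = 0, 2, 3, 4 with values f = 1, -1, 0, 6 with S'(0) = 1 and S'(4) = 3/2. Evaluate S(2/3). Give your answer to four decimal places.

Let m_i = S''(x_i). Step sizes h_i = 2, 1, 1; slopes of the chords Δ_i = (y_(i+1) - y_i)/h_i = -1, 1, 6.
  2·m_0 + 6·m_1 + 1·m_2 = 6(Δ_1 - Δ_0) = 12
  1·m_1 + 4·m_2 + 1·m_3 = 6(Δ_2 - Δ_1) = 30
Clamped end conditions give two more equations: 2h_0·m_0 + h_0·m_1 = 6(Δ_0 - S'(0)) = -12 and h_2·m_2 + 2h_2·m_3 = 6(S'(4) - Δ_2) = -27.
Solving the tridiagonal system: m_0 = -79/22, m_1 = 13/11, m_2 = 133/11, m_3 = -215/11.
On [0, 2], S(t) = 1 + 1·t - 79/44·t² + 35/88·t³.
With t = 2/3: S(2/3) = 293/297.

0.9865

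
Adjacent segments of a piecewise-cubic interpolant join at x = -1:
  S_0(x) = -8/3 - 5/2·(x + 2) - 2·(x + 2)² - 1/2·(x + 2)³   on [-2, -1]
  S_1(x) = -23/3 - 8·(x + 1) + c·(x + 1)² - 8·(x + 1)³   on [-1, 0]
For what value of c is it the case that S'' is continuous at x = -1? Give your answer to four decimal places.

-3.5000

S_0''(x) = -4 - 3·(x + 2), so S_0''(-1) = -7. On the right, S_1''(-1) = 2c, so c = -7/2.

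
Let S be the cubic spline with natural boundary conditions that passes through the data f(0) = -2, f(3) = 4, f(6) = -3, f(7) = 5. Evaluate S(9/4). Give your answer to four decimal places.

With M_i denoting the second derivative at x_i, h_i = 3, 3, 1, and Δ_i = (y_(i+1) − y_i)/h_i = 2, -7/3, 8:
  3·M_0 + 12·M_1 + 3·M_2 = 6(Δ_1 - Δ_0) = -26
  3·M_1 + 8·M_2 + 1·M_3 = 6(Δ_2 - Δ_1) = 62
Natural end conditions: M_0 = M_3 = 0.
Forward elimination and back-substitution give M_0 = 0, M_1 = -394/87, M_2 = 274/29, M_3 = 0.
On [0, 3], S(t) = -2 + 371/87·t + 0·t² - 197/783·t³.
With t = 9/4: S(9/4) = 8777/1856.

4.7290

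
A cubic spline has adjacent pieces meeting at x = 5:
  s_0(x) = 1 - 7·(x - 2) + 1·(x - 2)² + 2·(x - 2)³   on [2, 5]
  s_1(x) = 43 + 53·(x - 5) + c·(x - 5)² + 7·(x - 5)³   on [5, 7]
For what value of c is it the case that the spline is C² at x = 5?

19

s_0''(x) = 2 + 12·(x - 2), so s_0''(5) = 38. On the right, s_1''(5) = 2c, so c = 19.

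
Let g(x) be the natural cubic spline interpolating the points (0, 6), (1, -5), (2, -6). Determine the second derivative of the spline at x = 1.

15

With M_i denoting the second derivative at x_i, h_i = 1, 1, and Δ_i = (y_(i+1) − y_i)/h_i = -11, -1:
  1·M_0 + 4·M_1 + 1·M_2 = 6(Δ_1 - Δ_0) = 60
Natural end conditions: M_0 = M_2 = 0.
Solving the tridiagonal system: M_0 = 0, M_1 = 15, M_2 = 0.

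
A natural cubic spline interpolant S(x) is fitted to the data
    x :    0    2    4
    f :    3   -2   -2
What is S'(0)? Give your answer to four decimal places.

Write σ_i for S''(x_i). With h_i = 2, 2 and divided differences Δ_i = -5/2, 0, the continuity of S' gives the tridiagonal system
  2·σ_0 + 8·σ_1 + 2·σ_2 = 6(Δ_1 - Δ_0) = 15
Natural end conditions: σ_0 = σ_2 = 0.
Hence σ_0 = 0, σ_1 = 15/8, σ_2 = 0.
On [0, 2], S'(x) = b_0 + 2c_0·x + 3d_0·x² with b_0 = Δ_0 - h_0(2σ_0 + σ_1)/6 = -25/8, c_0 = σ_0/2 = 0, d_0 = (σ_1 - σ_0)/(6h_0) = 5/32. So S'(0) = -25/8.

-3.1250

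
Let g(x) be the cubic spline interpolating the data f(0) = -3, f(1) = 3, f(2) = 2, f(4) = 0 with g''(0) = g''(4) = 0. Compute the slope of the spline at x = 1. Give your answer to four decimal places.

2.3478

Put m_i = g'' at the i-th knot. Here h = (1, 1, 2) and Δ = (6, -1, -1), so the interior equations h_(i-1)·m_(i-1) + 2(h_(i-1)+h_i)·m_i + h_i·m_(i+1) = 6(Δ_i − Δ_(i-1)) read
  1·m_0 + 4·m_1 + 1·m_2 = 6(Δ_1 - Δ_0) = -42
  1·m_1 + 6·m_2 + 2·m_3 = 6(Δ_2 - Δ_1) = 0
Natural end conditions: m_0 = m_3 = 0.
Forward elimination and back-substitution give m_0 = 0, m_1 = -252/23, m_2 = 42/23, m_3 = 0.
On [1, 2], g'(x) = b_1 + 2c_1·(x - 1) + 3d_1·(x - 1)² with b_1 = Δ_1 - h_1(2m_1 + m_2)/6 = 54/23, c_1 = m_1/2 = -126/23, d_1 = (m_2 - m_1)/(6h_1) = 49/23. So g'(1) = 54/23.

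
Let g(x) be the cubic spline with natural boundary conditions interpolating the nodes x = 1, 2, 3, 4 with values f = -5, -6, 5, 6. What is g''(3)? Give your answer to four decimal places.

-20.8000

Put σ_i = g'' at the i-th knot. Here h = (1, 1, 1) and Δ = (-1, 11, 1), so the interior equations h_(i-1)·σ_(i-1) + 2(h_(i-1)+h_i)·σ_i + h_i·σ_(i+1) = 6(Δ_i − Δ_(i-1)) read
  1·σ_0 + 4·σ_1 + 1·σ_2 = 6(Δ_1 - Δ_0) = 72
  1·σ_1 + 4·σ_2 + 1·σ_3 = 6(Δ_2 - Δ_1) = -60
Natural end conditions: σ_0 = σ_3 = 0.
Solving: σ_0 = 0, σ_1 = 116/5, σ_2 = -104/5, σ_3 = 0.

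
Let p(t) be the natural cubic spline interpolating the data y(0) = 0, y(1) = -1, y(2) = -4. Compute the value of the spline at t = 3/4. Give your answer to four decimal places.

Write M_i for p''(x_i). With h_i = 1, 1 and divided differences Δ_i = -1, -3, the continuity of p' gives the tridiagonal system
  1·M_0 + 4·M_1 + 1·M_2 = 6(Δ_1 - Δ_0) = -12
Natural end conditions: M_0 = M_2 = 0.
Hence M_0 = 0, M_1 = -3, M_2 = 0.
On [0, 1], p(t) = 0 - 1/2·t + 0·t² - 1/2·t³.
With t = 3/4: p(3/4) = -75/128.

-0.5859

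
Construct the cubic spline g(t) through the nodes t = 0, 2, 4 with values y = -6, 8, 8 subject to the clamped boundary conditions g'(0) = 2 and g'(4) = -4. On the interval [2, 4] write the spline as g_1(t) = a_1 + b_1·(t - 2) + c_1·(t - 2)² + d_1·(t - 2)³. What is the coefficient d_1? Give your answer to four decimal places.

Put m_i = g'' at the i-th knot. Here h = (2, 2) and Δ = (7, 0), so the interior equations h_(i-1)·m_(i-1) + 2(h_(i-1)+h_i)·m_i + h_i·m_(i+1) = 6(Δ_i − Δ_(i-1)) read
  2·m_0 + 8·m_1 + 2·m_2 = 6(Δ_1 - Δ_0) = -42
Clamped end conditions give two more equations: 2h_0·m_0 + h_0·m_1 = 6(Δ_0 - g'(0)) = 30 and h_1·m_1 + 2h_1·m_2 = 6(g'(4) - Δ_1) = -24.
Solving: m_0 = 45/4, m_1 = -15/2, m_2 = -9/4.
On [2, 4], with g_1(t) = a_1 + b_1·(t - 2) + c_1·(t - 2)² + d_1·(t - 2)³: c_1 = m_1/2 = -15/4, d_1 = (m_2 - m_1)/(6h_1) = 7/16, b_1 = Δ_1 - h_1(2m_1 + m_2)/6 = 23/4.

0.4375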